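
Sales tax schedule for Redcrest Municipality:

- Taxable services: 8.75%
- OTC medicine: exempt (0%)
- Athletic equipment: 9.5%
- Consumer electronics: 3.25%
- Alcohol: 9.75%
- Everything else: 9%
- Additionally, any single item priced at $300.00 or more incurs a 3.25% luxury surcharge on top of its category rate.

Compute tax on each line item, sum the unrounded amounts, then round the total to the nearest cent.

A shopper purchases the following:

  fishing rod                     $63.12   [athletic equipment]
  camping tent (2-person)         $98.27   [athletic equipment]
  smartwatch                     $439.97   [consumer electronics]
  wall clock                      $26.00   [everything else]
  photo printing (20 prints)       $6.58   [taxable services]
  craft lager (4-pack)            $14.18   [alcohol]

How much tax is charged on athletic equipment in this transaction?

$15.33

Fishing rod $63.12: athletic equipment → 9.5% → $5.9964
Camping tent (2-person) $98.27: athletic equipment → 9.5% → $9.33565
Tax on athletic equipment: unrounded sum = $15.33205 → $15.33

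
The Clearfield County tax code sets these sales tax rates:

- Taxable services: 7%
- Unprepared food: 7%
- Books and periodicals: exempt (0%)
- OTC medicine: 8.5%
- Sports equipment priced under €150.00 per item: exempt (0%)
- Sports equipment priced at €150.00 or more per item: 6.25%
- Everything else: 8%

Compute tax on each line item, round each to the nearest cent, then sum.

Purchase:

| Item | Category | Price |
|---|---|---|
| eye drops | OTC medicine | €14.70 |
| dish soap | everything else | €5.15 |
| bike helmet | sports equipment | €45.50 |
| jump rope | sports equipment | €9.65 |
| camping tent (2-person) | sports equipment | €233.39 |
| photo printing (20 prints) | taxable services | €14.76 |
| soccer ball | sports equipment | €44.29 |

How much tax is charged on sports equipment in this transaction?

€14.59

Bike helmet €45.50: sports equipment, under €150.00 → 0% → €0.00
Jump rope €9.65: sports equipment, under €150.00 → 0% → €0.00
Camping tent (2-person) €233.39: sports equipment, €150.00 or more → 6.25% → €14.59
Soccer ball €44.29: sports equipment, under €150.00 → 0% → €0.00
Tax on sports equipment = €0.00 + €0.00 + €14.59 + €0.00 = €14.59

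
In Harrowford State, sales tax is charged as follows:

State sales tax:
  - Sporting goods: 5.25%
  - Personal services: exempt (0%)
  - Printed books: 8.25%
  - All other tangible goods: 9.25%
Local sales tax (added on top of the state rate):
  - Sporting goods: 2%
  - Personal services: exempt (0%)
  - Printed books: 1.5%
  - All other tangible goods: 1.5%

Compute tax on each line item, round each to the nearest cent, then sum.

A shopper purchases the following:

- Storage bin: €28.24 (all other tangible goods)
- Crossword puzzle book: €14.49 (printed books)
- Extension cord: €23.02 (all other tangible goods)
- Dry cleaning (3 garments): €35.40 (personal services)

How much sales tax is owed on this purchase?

Storage bin €28.24: all other tangible goods → 9.25% + 1.5% local = 10.75% → €3.04
Crossword puzzle book €14.49: printed books → 8.25% + 1.5% local = 9.75% → €1.41
Extension cord €23.02: all other tangible goods → 9.25% + 1.5% local = 10.75% → €2.47
Dry cleaning (3 garments) €35.40: personal services → 0% + 0% local = 0% → €0.00
Total tax = €3.04 + €1.41 + €2.47 = €6.92

€6.92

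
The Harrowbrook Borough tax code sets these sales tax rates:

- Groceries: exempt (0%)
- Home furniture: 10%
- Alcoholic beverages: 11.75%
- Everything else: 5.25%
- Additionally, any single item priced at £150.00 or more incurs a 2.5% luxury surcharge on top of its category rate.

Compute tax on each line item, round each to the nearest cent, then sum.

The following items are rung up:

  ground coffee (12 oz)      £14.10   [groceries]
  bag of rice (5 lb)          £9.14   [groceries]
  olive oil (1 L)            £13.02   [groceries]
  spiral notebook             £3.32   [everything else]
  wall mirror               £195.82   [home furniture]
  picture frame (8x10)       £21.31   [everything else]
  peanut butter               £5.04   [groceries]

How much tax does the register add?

£25.77

Ground coffee (12 oz) £14.10: groceries → 0% → £0.00
Bag of rice (5 lb) £9.14: groceries → 0% → £0.00
Olive oil (1 L) £13.02: groceries → 0% → £0.00
Spiral notebook £3.32: everything else → 5.25% → £0.17
Wall mirror £195.82: home furniture → 10% + 2.5% surcharge = 12.5% → £24.48
Picture frame (8x10) £21.31: everything else → 5.25% → £1.12
Peanut butter £5.04: groceries → 0% → £0.00
Total tax = £0.17 + £24.48 + £1.12 = £25.77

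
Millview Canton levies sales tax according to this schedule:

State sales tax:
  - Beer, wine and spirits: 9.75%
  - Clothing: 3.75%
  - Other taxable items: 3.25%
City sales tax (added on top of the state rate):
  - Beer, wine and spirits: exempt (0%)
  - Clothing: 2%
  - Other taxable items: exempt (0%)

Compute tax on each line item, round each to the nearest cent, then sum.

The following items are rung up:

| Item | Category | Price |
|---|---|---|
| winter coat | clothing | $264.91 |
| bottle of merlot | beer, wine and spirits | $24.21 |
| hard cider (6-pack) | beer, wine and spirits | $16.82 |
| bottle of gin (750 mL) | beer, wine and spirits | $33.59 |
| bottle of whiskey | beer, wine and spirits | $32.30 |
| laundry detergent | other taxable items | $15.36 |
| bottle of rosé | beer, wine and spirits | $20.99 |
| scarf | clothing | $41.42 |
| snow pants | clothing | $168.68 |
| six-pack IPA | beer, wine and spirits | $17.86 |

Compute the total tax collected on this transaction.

$42.03

Winter coat $264.91: clothing → 3.75% + 2% city = 5.75% → $15.23
Bottle of merlot $24.21: beer, wine and spirits → 9.75% + 0% city = 9.75% → $2.36
Hard cider (6-pack) $16.82: beer, wine and spirits → 9.75% + 0% city = 9.75% → $1.64
Bottle of gin (750 mL) $33.59: beer, wine and spirits → 9.75% + 0% city = 9.75% → $3.28
Bottle of whiskey $32.30: beer, wine and spirits → 9.75% + 0% city = 9.75% → $3.15
Laundry detergent $15.36: other taxable items → 3.25% + 0% city = 3.25% → $0.50
Bottle of rosé $20.99: beer, wine and spirits → 9.75% + 0% city = 9.75% → $2.05
Scarf $41.42: clothing → 3.75% + 2% city = 5.75% → $2.38
Snow pants $168.68: clothing → 3.75% + 2% city = 5.75% → $9.70
Six-pack IPA $17.86: beer, wine and spirits → 9.75% + 0% city = 9.75% → $1.74
Total tax = $15.23 + $2.36 + $1.64 + $3.28 + $3.15 + $0.50 + $2.05 + $2.38 + $9.70 + $1.74 = $42.03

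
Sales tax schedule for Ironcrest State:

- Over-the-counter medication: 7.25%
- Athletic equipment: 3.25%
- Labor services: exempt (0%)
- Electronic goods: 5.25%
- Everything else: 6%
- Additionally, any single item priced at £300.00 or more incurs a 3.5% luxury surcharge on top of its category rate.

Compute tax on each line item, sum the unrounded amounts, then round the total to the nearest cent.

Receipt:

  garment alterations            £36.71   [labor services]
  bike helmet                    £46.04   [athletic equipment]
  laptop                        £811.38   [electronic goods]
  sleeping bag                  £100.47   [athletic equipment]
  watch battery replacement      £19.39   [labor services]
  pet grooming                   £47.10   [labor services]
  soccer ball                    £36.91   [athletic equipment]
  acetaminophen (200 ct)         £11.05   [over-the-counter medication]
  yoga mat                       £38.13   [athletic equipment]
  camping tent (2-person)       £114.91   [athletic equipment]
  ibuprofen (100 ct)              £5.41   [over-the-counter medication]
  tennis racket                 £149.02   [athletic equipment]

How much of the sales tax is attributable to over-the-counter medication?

£1.19

Acetaminophen (200 ct) £11.05: over-the-counter medication → 7.25% → £0.801125
Ibuprofen (100 ct) £5.41: over-the-counter medication → 7.25% → £0.392225
Tax on over-the-counter medication: unrounded sum = £1.19335 → £1.19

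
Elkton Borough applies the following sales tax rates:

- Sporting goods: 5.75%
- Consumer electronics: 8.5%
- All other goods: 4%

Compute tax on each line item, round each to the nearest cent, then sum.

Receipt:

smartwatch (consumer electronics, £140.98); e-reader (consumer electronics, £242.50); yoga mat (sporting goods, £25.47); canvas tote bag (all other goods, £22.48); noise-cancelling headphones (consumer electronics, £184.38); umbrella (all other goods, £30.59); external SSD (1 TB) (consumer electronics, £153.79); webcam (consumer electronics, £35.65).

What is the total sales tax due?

£67.94

Smartwatch £140.98: consumer electronics → 8.5% → £11.98
E-reader £242.50: consumer electronics → 8.5% → £20.61
Yoga mat £25.47: sporting goods → 5.75% → £1.46
Canvas tote bag £22.48: all other goods → 4% → £0.90
Noise-cancelling headphones £184.38: consumer electronics → 8.5% → £15.67
Umbrella £30.59: all other goods → 4% → £1.22
External SSD (1 TB) £153.79: consumer electronics → 8.5% → £13.07
Webcam £35.65: consumer electronics → 8.5% → £3.03
Total tax = £11.98 + £20.61 + £1.46 + £0.90 + £15.67 + £1.22 + £13.07 + £3.03 = £67.94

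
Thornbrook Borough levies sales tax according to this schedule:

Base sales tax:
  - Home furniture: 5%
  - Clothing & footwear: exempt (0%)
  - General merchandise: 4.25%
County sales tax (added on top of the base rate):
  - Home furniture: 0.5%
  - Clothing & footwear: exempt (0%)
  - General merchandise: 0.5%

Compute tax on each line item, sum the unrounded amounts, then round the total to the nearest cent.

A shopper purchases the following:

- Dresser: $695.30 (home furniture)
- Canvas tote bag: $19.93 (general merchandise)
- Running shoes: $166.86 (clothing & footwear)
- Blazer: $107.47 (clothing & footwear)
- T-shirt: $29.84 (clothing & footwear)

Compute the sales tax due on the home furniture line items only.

Dresser $695.30: home furniture → 5% + 0.5% county = 5.5% → $38.2415
Tax on home furniture: unrounded sum = $38.2415 → $38.24

$38.24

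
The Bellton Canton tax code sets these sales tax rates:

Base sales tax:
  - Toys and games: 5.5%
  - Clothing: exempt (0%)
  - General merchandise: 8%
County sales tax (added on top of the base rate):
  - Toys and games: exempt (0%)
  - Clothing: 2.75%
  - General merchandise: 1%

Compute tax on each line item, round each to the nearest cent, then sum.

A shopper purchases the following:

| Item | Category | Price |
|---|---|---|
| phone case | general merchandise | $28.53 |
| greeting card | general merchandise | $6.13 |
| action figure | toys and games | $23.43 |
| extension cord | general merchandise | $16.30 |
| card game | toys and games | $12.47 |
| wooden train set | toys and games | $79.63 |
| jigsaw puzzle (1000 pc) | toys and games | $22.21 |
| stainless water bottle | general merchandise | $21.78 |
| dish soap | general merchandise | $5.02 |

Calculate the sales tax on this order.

Phone case $28.53: general merchandise → 8% + 1% county = 9% → $2.57
Greeting card $6.13: general merchandise → 8% + 1% county = 9% → $0.55
Action figure $23.43: toys and games → 5.5% + 0% county = 5.5% → $1.29
Extension cord $16.30: general merchandise → 8% + 1% county = 9% → $1.47
Card game $12.47: toys and games → 5.5% + 0% county = 5.5% → $0.69
Wooden train set $79.63: toys and games → 5.5% + 0% county = 5.5% → $4.38
Jigsaw puzzle (1000 pc) $22.21: toys and games → 5.5% + 0% county = 5.5% → $1.22
Stainless water bottle $21.78: general merchandise → 8% + 1% county = 9% → $1.96
Dish soap $5.02: general merchandise → 8% + 1% county = 9% → $0.45
Total tax = $2.57 + $0.55 + $1.29 + $1.47 + $0.69 + $4.38 + $1.22 + $1.96 + $0.45 = $14.58

$14.58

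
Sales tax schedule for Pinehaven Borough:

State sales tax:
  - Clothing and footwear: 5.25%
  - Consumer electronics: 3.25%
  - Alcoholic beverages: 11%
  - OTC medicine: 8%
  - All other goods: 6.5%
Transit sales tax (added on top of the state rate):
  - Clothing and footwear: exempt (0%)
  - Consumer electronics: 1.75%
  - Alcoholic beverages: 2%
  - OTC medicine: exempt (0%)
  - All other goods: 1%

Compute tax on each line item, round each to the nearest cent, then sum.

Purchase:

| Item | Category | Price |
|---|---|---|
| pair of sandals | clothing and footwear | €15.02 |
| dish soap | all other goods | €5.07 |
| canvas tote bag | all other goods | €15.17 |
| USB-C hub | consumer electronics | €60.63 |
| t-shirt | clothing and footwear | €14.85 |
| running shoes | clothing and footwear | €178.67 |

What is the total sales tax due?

Pair of sandals €15.02: clothing and footwear → 5.25% + 0% transit = 5.25% → €0.79
Dish soap €5.07: all other goods → 6.5% + 1% transit = 7.5% → €0.38
Canvas tote bag €15.17: all other goods → 6.5% + 1% transit = 7.5% → €1.14
USB-C hub €60.63: consumer electronics → 3.25% + 1.75% transit = 5% → €3.03
T-shirt €14.85: clothing and footwear → 5.25% + 0% transit = 5.25% → €0.78
Running shoes €178.67: clothing and footwear → 5.25% + 0% transit = 5.25% → €9.38
Total tax = €0.79 + €0.38 + €1.14 + €3.03 + €0.78 + €9.38 = €15.50

€15.50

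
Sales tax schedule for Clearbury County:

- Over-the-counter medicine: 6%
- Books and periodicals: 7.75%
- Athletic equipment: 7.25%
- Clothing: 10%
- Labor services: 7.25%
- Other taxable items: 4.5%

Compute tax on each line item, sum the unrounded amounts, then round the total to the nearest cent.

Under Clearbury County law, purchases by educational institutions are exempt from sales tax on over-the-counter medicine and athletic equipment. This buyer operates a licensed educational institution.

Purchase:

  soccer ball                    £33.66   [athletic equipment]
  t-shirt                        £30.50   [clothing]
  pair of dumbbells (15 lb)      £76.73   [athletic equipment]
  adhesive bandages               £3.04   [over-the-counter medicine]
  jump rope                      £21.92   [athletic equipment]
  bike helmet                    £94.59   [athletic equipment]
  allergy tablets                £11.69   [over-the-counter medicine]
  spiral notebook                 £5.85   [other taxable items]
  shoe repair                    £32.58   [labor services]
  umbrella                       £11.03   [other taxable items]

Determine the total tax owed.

Soccer ball £33.66: athletic equipment, buyer-exempt → 0% → £0.00
T-shirt £30.50: clothing → 10% → £3.05
Pair of dumbbells (15 lb) £76.73: athletic equipment, buyer-exempt → 0% → £0.00
Adhesive bandages £3.04: over-the-counter medicine, buyer-exempt → 0% → £0.00
Jump rope £21.92: athletic equipment, buyer-exempt → 0% → £0.00
Bike helmet £94.59: athletic equipment, buyer-exempt → 0% → £0.00
Allergy tablets £11.69: over-the-counter medicine, buyer-exempt → 0% → £0.00
Spiral notebook £5.85: other taxable items → 4.5% → £0.26325
Shoe repair £32.58: labor services → 7.25% → £2.36205
Umbrella £11.03: other taxable items → 4.5% → £0.49635
Unrounded tax sum = £6.17165 → £6.17

£6.17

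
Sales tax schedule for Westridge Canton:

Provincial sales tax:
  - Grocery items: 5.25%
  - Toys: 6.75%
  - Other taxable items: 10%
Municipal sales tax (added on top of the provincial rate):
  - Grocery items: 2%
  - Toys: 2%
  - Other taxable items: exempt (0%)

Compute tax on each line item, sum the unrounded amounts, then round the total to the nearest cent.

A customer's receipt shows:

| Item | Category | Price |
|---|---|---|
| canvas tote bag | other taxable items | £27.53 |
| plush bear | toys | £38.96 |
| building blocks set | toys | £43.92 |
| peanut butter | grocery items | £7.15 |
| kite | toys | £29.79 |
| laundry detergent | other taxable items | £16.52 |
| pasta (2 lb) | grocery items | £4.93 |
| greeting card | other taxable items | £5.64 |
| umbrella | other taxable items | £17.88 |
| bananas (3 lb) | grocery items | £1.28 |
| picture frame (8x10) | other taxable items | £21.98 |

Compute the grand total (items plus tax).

Canvas tote bag £27.53: other taxable items → 10% + 0% municipal = 10% → £2.753
Plush bear £38.96: toys → 6.75% + 2% municipal = 8.75% → £3.409
Building blocks set £43.92: toys → 6.75% + 2% municipal = 8.75% → £3.843
Peanut butter £7.15: grocery items → 5.25% + 2% municipal = 7.25% → £0.518375
Kite £29.79: toys → 6.75% + 2% municipal = 8.75% → £2.606625
Laundry detergent £16.52: other taxable items → 10% + 0% municipal = 10% → £1.652
Pasta (2 lb) £4.93: grocery items → 5.25% + 2% municipal = 7.25% → £0.357425
Greeting card £5.64: other taxable items → 10% + 0% municipal = 10% → £0.564
Umbrella £17.88: other taxable items → 10% + 0% municipal = 10% → £1.788
Bananas (3 lb) £1.28: grocery items → 5.25% + 2% municipal = 7.25% → £0.0928
Picture frame (8x10) £21.98: other taxable items → 10% + 0% municipal = 10% → £2.198
Subtotal = £215.58; unrounded tax = £19.782225 → £19.78; total due = £235.36

£235.36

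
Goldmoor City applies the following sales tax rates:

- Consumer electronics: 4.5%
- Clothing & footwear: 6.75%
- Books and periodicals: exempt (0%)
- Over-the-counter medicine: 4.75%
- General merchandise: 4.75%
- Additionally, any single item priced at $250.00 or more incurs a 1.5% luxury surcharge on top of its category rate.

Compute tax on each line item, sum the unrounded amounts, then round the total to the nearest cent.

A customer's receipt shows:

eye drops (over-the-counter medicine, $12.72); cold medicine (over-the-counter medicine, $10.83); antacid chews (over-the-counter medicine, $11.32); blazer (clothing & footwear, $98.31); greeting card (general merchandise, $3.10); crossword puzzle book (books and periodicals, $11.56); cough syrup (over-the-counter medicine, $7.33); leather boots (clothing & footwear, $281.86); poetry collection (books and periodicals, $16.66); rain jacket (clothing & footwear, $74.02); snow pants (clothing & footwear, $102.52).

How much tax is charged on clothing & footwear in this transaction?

$41.81

Blazer $98.31: clothing & footwear → 6.75% → $6.635925
Leather boots $281.86: clothing & footwear → 6.75% + 1.5% surcharge = 8.25% → $23.25345
Rain jacket $74.02: clothing & footwear → 6.75% → $4.99635
Snow pants $102.52: clothing & footwear → 6.75% → $6.9201
Tax on clothing & footwear: unrounded sum = $41.805825 → $41.81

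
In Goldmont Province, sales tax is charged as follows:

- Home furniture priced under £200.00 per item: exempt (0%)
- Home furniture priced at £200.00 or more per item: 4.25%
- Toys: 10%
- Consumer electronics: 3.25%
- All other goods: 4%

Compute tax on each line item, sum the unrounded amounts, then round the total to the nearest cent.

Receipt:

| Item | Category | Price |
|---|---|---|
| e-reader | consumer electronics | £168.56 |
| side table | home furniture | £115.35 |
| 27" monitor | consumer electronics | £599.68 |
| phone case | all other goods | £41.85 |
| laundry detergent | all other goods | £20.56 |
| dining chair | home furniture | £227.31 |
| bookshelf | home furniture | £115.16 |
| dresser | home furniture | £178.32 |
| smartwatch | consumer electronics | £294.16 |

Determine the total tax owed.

E-reader £168.56: consumer electronics → 3.25% → £5.4782
Side table £115.35: home furniture, under £200.00 → 0% → £0.00
27" monitor £599.68: consumer electronics → 3.25% → £19.4896
Phone case £41.85: all other goods → 4% → £1.674
Laundry detergent £20.56: all other goods → 4% → £0.8224
Dining chair £227.31: home furniture, £200.00 or more → 4.25% → £9.660675
Bookshelf £115.16: home furniture, under £200.00 → 0% → £0.00
Dresser £178.32: home furniture, under £200.00 → 0% → £0.00
Smartwatch £294.16: consumer electronics → 3.25% → £9.5602
Unrounded tax sum = £46.685075 → £46.69

£46.69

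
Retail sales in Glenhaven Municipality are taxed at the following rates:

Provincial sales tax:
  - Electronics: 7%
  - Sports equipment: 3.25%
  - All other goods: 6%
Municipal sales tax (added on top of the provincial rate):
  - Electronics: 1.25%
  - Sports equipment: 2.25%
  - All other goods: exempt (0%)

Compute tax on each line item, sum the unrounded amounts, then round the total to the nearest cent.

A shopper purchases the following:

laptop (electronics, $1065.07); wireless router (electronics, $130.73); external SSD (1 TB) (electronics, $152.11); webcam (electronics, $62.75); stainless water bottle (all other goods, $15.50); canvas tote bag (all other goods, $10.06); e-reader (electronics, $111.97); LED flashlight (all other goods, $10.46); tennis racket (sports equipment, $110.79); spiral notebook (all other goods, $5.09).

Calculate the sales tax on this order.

Laptop $1065.07: electronics → 7% + 1.25% municipal = 8.25% → $87.868275
Wireless router $130.73: electronics → 7% + 1.25% municipal = 8.25% → $10.785225
External SSD (1 TB) $152.11: electronics → 7% + 1.25% municipal = 8.25% → $12.549075
Webcam $62.75: electronics → 7% + 1.25% municipal = 8.25% → $5.176875
Stainless water bottle $15.50: all other goods → 6% + 0% municipal = 6% → $0.93
Canvas tote bag $10.06: all other goods → 6% + 0% municipal = 6% → $0.6036
E-reader $111.97: electronics → 7% + 1.25% municipal = 8.25% → $9.237525
LED flashlight $10.46: all other goods → 6% + 0% municipal = 6% → $0.6276
Tennis racket $110.79: sports equipment → 3.25% + 2.25% municipal = 5.5% → $6.09345
Spiral notebook $5.09: all other goods → 6% + 0% municipal = 6% → $0.3054
Unrounded tax sum = $134.177025 → $134.18

$134.18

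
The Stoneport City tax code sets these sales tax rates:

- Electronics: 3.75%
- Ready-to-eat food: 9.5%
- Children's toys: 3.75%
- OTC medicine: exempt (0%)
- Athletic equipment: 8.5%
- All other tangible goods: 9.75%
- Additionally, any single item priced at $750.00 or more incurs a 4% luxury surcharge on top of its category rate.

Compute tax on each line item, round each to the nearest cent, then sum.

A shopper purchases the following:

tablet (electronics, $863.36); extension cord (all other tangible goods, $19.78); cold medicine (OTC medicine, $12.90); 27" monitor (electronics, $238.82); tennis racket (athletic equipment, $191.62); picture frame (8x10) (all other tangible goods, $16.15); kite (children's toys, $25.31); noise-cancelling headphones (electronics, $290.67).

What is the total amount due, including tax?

Tablet $863.36: electronics → 3.75% + 4% surcharge = 7.75% → $66.91
Extension cord $19.78: all other tangible goods → 9.75% → $1.93
Cold medicine $12.90: OTC medicine → 0% → $0.00
27" monitor $238.82: electronics → 3.75% → $8.96
Tennis racket $191.62: athletic equipment → 8.5% → $16.29
Picture frame (8x10) $16.15: all other tangible goods → 9.75% → $1.57
Kite $25.31: children's toys → 3.75% → $0.95
Noise-cancelling headphones $290.67: electronics → 3.75% → $10.90
Subtotal = $1658.61; tax = $107.51; total due = $1766.12

$1766.12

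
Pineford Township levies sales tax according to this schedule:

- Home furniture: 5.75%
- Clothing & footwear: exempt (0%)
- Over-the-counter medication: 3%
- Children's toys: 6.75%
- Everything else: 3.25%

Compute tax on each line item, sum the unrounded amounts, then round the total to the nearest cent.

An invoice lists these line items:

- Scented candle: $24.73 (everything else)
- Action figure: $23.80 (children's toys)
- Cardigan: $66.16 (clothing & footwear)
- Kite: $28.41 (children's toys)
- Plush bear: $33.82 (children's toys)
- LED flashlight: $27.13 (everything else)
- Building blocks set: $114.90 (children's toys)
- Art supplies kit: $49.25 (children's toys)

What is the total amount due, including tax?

$386.77

Scented candle $24.73: everything else → 3.25% → $0.803725
Action figure $23.80: children's toys → 6.75% → $1.6065
Cardigan $66.16: clothing & footwear → 0% → $0.00
Kite $28.41: children's toys → 6.75% → $1.917675
Plush bear $33.82: children's toys → 6.75% → $2.28285
LED flashlight $27.13: everything else → 3.25% → $0.881725
Building blocks set $114.90: children's toys → 6.75% → $7.75575
Art supplies kit $49.25: children's toys → 6.75% → $3.324375
Subtotal = $368.20; unrounded tax = $18.5726 → $18.57; total due = $386.77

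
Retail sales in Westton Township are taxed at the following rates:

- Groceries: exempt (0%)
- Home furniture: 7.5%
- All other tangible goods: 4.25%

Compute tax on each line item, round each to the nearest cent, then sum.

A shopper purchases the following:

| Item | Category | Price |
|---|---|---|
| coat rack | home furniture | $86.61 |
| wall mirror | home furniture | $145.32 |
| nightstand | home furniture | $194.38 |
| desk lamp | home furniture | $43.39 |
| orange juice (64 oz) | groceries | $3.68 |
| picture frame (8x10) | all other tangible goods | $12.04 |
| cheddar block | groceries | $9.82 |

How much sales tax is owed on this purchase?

Coat rack $86.61: home furniture → 7.5% → $6.50
Wall mirror $145.32: home furniture → 7.5% → $10.90
Nightstand $194.38: home furniture → 7.5% → $14.58
Desk lamp $43.39: home furniture → 7.5% → $3.25
Orange juice (64 oz) $3.68: groceries → 0% → $0.00
Picture frame (8x10) $12.04: all other tangible goods → 4.25% → $0.51
Cheddar block $9.82: groceries → 0% → $0.00
Total tax = $6.50 + $10.90 + $14.58 + $3.25 + $0.51 = $35.74

$35.74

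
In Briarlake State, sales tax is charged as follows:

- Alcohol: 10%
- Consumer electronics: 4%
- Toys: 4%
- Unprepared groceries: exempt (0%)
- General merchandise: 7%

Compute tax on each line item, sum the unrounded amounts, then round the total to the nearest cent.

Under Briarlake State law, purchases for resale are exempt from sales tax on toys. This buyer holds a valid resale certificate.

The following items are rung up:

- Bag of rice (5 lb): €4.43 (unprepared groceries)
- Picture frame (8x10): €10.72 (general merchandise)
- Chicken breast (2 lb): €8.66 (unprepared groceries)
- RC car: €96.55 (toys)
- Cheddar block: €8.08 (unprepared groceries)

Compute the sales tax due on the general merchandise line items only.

Picture frame (8x10) €10.72: general merchandise → 7% → €0.7504
Tax on general merchandise: unrounded sum = €0.7504 → €0.75

€0.75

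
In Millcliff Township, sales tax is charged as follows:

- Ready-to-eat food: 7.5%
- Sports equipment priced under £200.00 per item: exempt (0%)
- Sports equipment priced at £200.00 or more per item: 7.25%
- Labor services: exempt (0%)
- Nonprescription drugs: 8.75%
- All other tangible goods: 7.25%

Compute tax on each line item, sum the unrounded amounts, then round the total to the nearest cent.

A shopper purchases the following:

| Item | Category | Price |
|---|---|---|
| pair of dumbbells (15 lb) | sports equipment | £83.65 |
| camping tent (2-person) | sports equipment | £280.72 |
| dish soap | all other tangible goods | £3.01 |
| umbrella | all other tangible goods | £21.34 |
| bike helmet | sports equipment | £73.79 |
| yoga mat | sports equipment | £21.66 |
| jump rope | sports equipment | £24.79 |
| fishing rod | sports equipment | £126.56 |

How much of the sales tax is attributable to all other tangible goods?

Dish soap £3.01: all other tangible goods → 7.25% → £0.218225
Umbrella £21.34: all other tangible goods → 7.25% → £1.54715
Tax on all other tangible goods: unrounded sum = £1.765375 → £1.77

£1.77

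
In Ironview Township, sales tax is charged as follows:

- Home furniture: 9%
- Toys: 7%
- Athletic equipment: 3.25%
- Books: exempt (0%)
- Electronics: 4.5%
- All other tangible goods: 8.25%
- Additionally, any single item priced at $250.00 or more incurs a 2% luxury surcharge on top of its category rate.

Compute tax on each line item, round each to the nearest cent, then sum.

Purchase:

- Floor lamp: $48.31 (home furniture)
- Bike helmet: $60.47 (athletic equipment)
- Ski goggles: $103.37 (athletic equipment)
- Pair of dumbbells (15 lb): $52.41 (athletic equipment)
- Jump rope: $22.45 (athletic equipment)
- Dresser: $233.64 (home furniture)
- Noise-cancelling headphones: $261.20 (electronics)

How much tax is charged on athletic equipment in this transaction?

Bike helmet $60.47: athletic equipment → 3.25% → $1.97
Ski goggles $103.37: athletic equipment → 3.25% → $3.36
Pair of dumbbells (15 lb) $52.41: athletic equipment → 3.25% → $1.70
Jump rope $22.45: athletic equipment → 3.25% → $0.73
Tax on athletic equipment = $1.97 + $3.36 + $1.70 + $0.73 = $7.76

$7.76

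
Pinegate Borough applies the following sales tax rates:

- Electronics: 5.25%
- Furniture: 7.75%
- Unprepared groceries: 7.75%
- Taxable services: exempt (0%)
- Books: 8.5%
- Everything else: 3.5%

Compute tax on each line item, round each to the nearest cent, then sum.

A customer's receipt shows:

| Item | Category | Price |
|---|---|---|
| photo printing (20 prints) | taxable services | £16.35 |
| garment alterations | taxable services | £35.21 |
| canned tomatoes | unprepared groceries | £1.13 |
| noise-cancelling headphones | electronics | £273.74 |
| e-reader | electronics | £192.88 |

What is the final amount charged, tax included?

£543.90

Photo printing (20 prints) £16.35: taxable services → 0% → £0.00
Garment alterations £35.21: taxable services → 0% → £0.00
Canned tomatoes £1.13: unprepared groceries → 7.75% → £0.09
Noise-cancelling headphones £273.74: electronics → 5.25% → £14.37
E-reader £192.88: electronics → 5.25% → £10.13
Subtotal = £519.31; tax = £24.59; total due = £543.90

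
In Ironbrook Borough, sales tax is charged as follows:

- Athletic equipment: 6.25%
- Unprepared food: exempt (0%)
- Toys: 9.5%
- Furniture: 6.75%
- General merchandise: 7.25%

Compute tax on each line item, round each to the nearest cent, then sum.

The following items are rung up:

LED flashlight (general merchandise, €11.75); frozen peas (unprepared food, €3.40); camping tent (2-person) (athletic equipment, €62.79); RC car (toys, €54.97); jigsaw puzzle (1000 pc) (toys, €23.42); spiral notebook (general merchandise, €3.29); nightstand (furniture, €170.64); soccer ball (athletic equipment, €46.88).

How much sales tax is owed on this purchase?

€26.90

LED flashlight €11.75: general merchandise → 7.25% → €0.85
Frozen peas €3.40: unprepared food → 0% → €0.00
Camping tent (2-person) €62.79: athletic equipment → 6.25% → €3.92
RC car €54.97: toys → 9.5% → €5.22
Jigsaw puzzle (1000 pc) €23.42: toys → 9.5% → €2.22
Spiral notebook €3.29: general merchandise → 7.25% → €0.24
Nightstand €170.64: furniture → 6.75% → €11.52
Soccer ball €46.88: athletic equipment → 6.25% → €2.93
Total tax = €0.85 + €3.92 + €5.22 + €2.22 + €0.24 + €11.52 + €2.93 = €26.90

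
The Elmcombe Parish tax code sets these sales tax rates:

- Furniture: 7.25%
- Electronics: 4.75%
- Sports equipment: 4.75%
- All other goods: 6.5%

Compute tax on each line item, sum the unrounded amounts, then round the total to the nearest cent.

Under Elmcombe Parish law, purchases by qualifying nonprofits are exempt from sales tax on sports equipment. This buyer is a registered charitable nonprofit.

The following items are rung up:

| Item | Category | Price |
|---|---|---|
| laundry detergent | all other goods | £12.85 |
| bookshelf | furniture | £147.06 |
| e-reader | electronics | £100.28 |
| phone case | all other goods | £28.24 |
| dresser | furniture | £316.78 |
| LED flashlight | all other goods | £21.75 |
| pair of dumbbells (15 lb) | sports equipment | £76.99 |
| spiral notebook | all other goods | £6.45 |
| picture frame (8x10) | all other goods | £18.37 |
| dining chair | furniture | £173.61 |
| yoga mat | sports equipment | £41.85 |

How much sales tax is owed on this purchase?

£56.68

Laundry detergent £12.85: all other goods → 6.5% → £0.83525
Bookshelf £147.06: furniture → 7.25% → £10.66185
E-reader £100.28: electronics → 4.75% → £4.7633
Phone case £28.24: all other goods → 6.5% → £1.8356
Dresser £316.78: furniture → 7.25% → £22.96655
LED flashlight £21.75: all other goods → 6.5% → £1.41375
Pair of dumbbells (15 lb) £76.99: sports equipment, buyer-exempt → 0% → £0.00
Spiral notebook £6.45: all other goods → 6.5% → £0.41925
Picture frame (8x10) £18.37: all other goods → 6.5% → £1.19405
Dining chair £173.61: furniture → 7.25% → £12.586725
Yoga mat £41.85: sports equipment, buyer-exempt → 0% → £0.00
Unrounded tax sum = £56.676325 → £56.68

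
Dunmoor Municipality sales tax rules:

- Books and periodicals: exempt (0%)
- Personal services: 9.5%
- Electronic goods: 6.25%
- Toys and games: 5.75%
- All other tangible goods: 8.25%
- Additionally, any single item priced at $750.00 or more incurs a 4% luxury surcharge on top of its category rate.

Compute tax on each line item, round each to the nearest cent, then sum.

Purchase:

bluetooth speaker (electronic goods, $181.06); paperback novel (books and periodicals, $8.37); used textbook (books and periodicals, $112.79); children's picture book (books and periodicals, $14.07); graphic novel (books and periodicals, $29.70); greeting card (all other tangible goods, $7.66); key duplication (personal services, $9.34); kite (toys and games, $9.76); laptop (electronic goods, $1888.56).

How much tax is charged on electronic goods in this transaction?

Bluetooth speaker $181.06: electronic goods → 6.25% → $11.32
Laptop $1888.56: electronic goods → 6.25% + 4% surcharge = 10.25% → $193.58
Tax on electronic goods = $11.32 + $193.58 = $204.90

$204.90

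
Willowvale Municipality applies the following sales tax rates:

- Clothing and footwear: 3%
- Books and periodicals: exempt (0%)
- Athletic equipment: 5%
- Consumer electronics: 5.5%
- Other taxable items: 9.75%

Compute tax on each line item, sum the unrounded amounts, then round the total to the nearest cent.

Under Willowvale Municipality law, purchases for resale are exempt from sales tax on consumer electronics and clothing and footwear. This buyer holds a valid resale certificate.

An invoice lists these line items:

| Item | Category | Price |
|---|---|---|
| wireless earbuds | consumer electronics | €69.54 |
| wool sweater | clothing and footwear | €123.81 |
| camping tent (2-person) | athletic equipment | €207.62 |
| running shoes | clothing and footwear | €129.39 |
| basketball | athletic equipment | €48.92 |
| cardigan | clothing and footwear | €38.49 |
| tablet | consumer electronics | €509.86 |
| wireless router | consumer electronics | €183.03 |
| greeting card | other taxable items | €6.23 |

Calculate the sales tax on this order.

€13.43

Wireless earbuds €69.54: consumer electronics, buyer-exempt → 0% → €0.00
Wool sweater €123.81: clothing and footwear, buyer-exempt → 0% → €0.00
Camping tent (2-person) €207.62: athletic equipment → 5% → €10.381
Running shoes €129.39: clothing and footwear, buyer-exempt → 0% → €0.00
Basketball €48.92: athletic equipment → 5% → €2.446
Cardigan €38.49: clothing and footwear, buyer-exempt → 0% → €0.00
Tablet €509.86: consumer electronics, buyer-exempt → 0% → €0.00
Wireless router €183.03: consumer electronics, buyer-exempt → 0% → €0.00
Greeting card €6.23: other taxable items → 9.75% → €0.607425
Unrounded tax sum = €13.434425 → €13.43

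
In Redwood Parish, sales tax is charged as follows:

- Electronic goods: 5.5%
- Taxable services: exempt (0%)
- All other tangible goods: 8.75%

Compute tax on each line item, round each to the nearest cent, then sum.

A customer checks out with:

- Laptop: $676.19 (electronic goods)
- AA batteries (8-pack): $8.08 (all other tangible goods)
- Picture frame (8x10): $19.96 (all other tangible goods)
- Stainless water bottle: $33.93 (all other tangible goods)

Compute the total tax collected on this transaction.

$42.62

Laptop $676.19: electronic goods → 5.5% → $37.19
AA batteries (8-pack) $8.08: all other tangible goods → 8.75% → $0.71
Picture frame (8x10) $19.96: all other tangible goods → 8.75% → $1.75
Stainless water bottle $33.93: all other tangible goods → 8.75% → $2.97
Total tax = $37.19 + $0.71 + $1.75 + $2.97 = $42.62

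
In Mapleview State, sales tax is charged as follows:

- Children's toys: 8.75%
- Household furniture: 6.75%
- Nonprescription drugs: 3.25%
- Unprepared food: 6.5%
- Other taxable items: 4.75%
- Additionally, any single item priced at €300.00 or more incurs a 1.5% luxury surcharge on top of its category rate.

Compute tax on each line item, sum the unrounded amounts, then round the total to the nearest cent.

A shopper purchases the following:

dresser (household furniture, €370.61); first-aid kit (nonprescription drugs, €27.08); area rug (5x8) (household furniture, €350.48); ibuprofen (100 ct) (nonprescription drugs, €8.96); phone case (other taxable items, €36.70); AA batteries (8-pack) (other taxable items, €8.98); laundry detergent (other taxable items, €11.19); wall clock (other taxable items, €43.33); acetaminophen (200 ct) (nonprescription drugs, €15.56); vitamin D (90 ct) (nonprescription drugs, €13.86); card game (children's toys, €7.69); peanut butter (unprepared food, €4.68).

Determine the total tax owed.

€67.35

Dresser €370.61: household furniture → 6.75% + 1.5% surcharge = 8.25% → €30.575325
First-aid kit €27.08: nonprescription drugs → 3.25% → €0.8801
Area rug (5x8) €350.48: household furniture → 6.75% + 1.5% surcharge = 8.25% → €28.9146
Ibuprofen (100 ct) €8.96: nonprescription drugs → 3.25% → €0.2912
Phone case €36.70: other taxable items → 4.75% → €1.74325
AA batteries (8-pack) €8.98: other taxable items → 4.75% → €0.42655
Laundry detergent €11.19: other taxable items → 4.75% → €0.531525
Wall clock €43.33: other taxable items → 4.75% → €2.058175
Acetaminophen (200 ct) €15.56: nonprescription drugs → 3.25% → €0.5057
Vitamin D (90 ct) €13.86: nonprescription drugs → 3.25% → €0.45045
Card game €7.69: children's toys → 8.75% → €0.672875
Peanut butter €4.68: unprepared food → 6.5% → €0.3042
Unrounded tax sum = €67.35395 → €67.35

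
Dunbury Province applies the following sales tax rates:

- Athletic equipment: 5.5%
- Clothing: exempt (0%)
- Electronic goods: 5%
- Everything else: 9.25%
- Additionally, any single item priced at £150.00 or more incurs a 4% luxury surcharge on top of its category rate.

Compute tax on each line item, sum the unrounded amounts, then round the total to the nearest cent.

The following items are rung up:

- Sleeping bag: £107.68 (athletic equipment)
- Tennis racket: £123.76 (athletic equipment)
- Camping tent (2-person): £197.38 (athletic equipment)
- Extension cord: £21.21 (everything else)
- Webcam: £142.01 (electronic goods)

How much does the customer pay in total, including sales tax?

Sleeping bag £107.68: athletic equipment → 5.5% → £5.9224
Tennis racket £123.76: athletic equipment → 5.5% → £6.8068
Camping tent (2-person) £197.38: athletic equipment → 5.5% + 4% surcharge = 9.5% → £18.7511
Extension cord £21.21: everything else → 9.25% → £1.961925
Webcam £142.01: electronic goods → 5% → £7.1005
Subtotal = £592.04; unrounded tax = £40.542725 → £40.54; total due = £632.58

£632.58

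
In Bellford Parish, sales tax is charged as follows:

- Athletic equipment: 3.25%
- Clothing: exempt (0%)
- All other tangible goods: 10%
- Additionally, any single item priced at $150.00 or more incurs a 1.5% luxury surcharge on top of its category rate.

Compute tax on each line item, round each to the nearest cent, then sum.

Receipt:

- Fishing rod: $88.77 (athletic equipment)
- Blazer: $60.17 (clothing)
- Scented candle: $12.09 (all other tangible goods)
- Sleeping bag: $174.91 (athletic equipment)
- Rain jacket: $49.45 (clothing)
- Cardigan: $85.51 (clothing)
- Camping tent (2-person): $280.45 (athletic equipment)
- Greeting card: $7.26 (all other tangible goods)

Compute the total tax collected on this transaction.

Fishing rod $88.77: athletic equipment → 3.25% → $2.89
Blazer $60.17: clothing → 0% → $0.00
Scented candle $12.09: all other tangible goods → 10% → $1.21
Sleeping bag $174.91: athletic equipment → 3.25% + 1.5% surcharge = 4.75% → $8.31
Rain jacket $49.45: clothing → 0% → $0.00
Cardigan $85.51: clothing → 0% → $0.00
Camping tent (2-person) $280.45: athletic equipment → 3.25% + 1.5% surcharge = 4.75% → $13.32
Greeting card $7.26: all other tangible goods → 10% → $0.73
Total tax = $2.89 + $1.21 + $8.31 + $13.32 + $0.73 = $26.46

$26.46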